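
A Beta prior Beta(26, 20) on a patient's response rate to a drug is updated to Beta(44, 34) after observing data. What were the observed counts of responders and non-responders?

Beta is conjugate to the binomial likelihood: posterior = Beta(α+s, β+f).
Match parameters: s=44−26=18, f=34−20=14.

18 responders and 14 non-responders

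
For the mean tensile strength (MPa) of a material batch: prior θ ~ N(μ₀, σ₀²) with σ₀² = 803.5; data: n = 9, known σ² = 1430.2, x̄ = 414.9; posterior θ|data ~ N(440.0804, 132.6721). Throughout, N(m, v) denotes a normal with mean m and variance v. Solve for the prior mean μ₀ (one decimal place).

With known observation variance, the Normal–Normal posterior has precision τ_n = τ₀ + n/σ² and mean μ_n = (τ₀μ₀ + (n/σ²)x̄)/τ_n.
Here τ₀ = 1/803.5 = 0.001245 and τ_data = 9/1430.2 = 0.006293, so τ_n = 0.007538.
Rearranging for μ₀: μ₀ = (μ_n·τ_n − τ_data·x̄)/τ₀ = (440.0804·0.007538 − 0.006293·414.9) / 0.001245 = 0.706360/0.001245 ≈ 567.4.

μ₀ = 567.4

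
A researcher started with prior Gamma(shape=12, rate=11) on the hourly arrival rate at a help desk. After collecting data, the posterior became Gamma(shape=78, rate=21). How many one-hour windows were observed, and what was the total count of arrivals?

n = 10 one-hour windows with total 66 arrivals

Gamma–Poisson conjugacy: posterior shape = α + Σxᵢ, posterior rate = β + n.
Matching: Σxᵢ = 78 − 12 = 66 and n = 21 − 11 = 10.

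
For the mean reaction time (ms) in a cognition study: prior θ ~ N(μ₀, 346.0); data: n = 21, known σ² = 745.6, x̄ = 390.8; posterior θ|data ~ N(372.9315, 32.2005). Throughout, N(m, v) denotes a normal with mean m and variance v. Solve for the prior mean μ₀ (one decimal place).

The posterior mean is a precision-weighted average: μ_n = (τ₀μ₀ + τ_data·x̄)/(τ₀+τ_data), with τ₀=1/σ₀² and τ_data=n/σ².
Here τ₀ = 1/346.0 = 0.002890 and τ_data = 21/745.6 = 0.028165, so τ_n = 0.031055.
Rearranging for μ₀: μ₀ = (μ_n·τ_n − τ_data·x̄)/τ₀ = (372.9315·0.031055 − 0.028165·390.8) / 0.002890 = 0.574506/0.002890 ≈ 198.8.

μ₀ = 198.8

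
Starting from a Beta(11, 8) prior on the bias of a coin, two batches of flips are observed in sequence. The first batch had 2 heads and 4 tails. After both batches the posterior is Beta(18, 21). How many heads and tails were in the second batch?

Because Beta–binomial updating is additive in the counts, the combined data contributed (α_post−α_prior, β_post−β_prior) successes and failures.
Total across both batches: 18−11=7 heads, 21−8=13 tails.
Subtract the first batch: 7−2=5 heads and 13−4=9 tails.

5 heads and 9 tails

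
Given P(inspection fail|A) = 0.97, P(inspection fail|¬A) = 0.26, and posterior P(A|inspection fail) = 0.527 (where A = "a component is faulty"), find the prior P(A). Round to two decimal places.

In odds form, posterior odds = prior odds × likelihood ratio, so prior odds = posterior odds ÷ LR.
Posterior odds = 0.527/(1−0.527) = 1.1142. LR = 0.97/0.26 = 3.7308.
Prior odds = 1.1142/3.7308 = 0.2986, so P(A) = 0.2986/(1+0.2986) ≈ 0.23.

P(A) = 0.23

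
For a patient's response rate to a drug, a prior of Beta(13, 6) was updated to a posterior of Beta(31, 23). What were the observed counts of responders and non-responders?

18 responders and 17 non-responders

A Beta(α, β) prior with s successes and f failures in binomial data gives a Beta(α+s, β+f) posterior.
So s = 31 − 13 = 18 and f = 23 − 6 = 17.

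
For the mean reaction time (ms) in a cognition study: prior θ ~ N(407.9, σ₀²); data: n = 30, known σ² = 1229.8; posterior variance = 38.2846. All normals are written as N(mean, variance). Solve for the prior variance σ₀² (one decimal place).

σ₀² = 579.4

For the Normal–Normal model with known σ², precisions add: τ_n = τ₀ + n/σ².
So 1/σ₀² = 1/38.2846 − 30/1229.8 = 0.026120 − 0.024394 = 0.001726.
Hence σ₀² = 1/0.001726 ≈ 579.4.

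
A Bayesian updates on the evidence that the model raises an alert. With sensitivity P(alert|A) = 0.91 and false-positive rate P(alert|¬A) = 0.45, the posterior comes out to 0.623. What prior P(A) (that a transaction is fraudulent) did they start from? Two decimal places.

P(A) = 0.45

In odds form, posterior odds = prior odds × likelihood ratio, so prior odds = posterior odds ÷ LR.
Posterior odds = 0.623/(1−0.623) = 1.6525. LR = 0.91/0.45 = 2.0222.
Prior odds = 1.6525/2.0222 = 0.8172, so P(A) = 0.8172/(1+0.8172) ≈ 0.45.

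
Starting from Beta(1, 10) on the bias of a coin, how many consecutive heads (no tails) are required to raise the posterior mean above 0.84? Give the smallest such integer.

k = 52

After k heads and 0 tails the posterior is Beta(1+k, 10), with mean (1+k)/(1+10+k).
Set (1+k)/(11+k) > 0.84 and solve: k > (0.84·11 − 1)/(1 − 0.84) = 51.500.
The smallest integer exceeding 51.500 is 52.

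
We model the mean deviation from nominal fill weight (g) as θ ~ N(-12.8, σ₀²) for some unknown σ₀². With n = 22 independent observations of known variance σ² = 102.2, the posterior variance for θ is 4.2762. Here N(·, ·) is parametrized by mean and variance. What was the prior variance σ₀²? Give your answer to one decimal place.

Posterior precision equals prior precision plus data precision: 1/σ_n² = 1/σ₀² + n/σ².
So 1/σ₀² = 1/4.2762 − 22/102.2 = 0.233852 − 0.215264 = 0.018588.
Hence σ₀² = 1/0.018588 ≈ 53.8.

σ₀² = 53.8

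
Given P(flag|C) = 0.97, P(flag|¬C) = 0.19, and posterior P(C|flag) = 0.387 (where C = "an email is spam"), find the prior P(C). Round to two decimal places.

Bayes' rule in odds form gives O(C|E) = O(C)·[P(E|C)/P(E|¬C)], hence O(C) = O(C|E)/LR.
Posterior odds = 0.387/(1−0.387) = 0.6313. LR = 0.97/0.19 = 5.1053.
Prior odds = 0.6313/5.1053 = 0.1237, so P(C) = 0.1237/(1+0.1237) ≈ 0.11.

P(C) = 0.11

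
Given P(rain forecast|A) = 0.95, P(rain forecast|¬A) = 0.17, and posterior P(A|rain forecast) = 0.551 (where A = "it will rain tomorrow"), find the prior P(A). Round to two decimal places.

P(A) = 0.18

In odds form, posterior odds = prior odds × likelihood ratio, so prior odds = posterior odds ÷ LR.
Posterior odds = 0.551/(1−0.551) = 1.2272. LR = 0.95/0.17 = 5.5882.
Prior odds = 1.2272/5.5882 = 0.2196, so P(A) = 0.2196/(1+0.2196) ≈ 0.18.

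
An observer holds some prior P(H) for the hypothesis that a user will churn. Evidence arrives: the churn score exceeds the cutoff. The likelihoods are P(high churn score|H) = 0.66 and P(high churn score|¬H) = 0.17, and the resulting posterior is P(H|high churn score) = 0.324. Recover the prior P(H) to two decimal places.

Bayes' rule in odds form gives O(H|E) = O(H)·[P(E|H)/P(E|¬H)], hence O(H) = O(H|E)/LR.
Posterior odds = 0.324/(1−0.324) = 0.4793. LR = 0.66/0.17 = 3.8824.
Prior odds = 0.4793/3.8824 = 0.1235, so P(H) = 0.1235/(1+0.1235) ≈ 0.11.

P(H) = 0.11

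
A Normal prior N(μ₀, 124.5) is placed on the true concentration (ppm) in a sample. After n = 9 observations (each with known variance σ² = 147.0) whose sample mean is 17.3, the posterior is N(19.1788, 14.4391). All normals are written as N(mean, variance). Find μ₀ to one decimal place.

With known observation variance, the Normal–Normal posterior has precision τ_n = τ₀ + n/σ² and mean μ_n = (τ₀μ₀ + (n/σ²)x̄)/τ_n.
Here τ₀ = 1/124.5 = 0.008032 and τ_data = 9/147.0 = 0.061224, so τ_n = 0.069256.
Rearranging for μ₀: μ₀ = (μ_n·τ_n − τ_data·x̄)/τ₀ = (19.1788·0.069256 − 0.061224·17.3) / 0.008032 = 0.269072/0.008032 ≈ 33.5.

μ₀ = 33.5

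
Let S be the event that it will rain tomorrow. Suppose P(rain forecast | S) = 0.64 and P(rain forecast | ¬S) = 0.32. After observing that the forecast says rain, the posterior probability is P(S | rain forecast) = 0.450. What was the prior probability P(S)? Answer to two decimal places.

In odds form, posterior odds = prior odds × likelihood ratio, so prior odds = posterior odds ÷ LR.
Posterior odds = 0.450/(1−0.450) = 0.8182. LR = 0.64/0.32 = 2.0000.
Prior odds = 0.8182/2.0000 = 0.4091, so P(S) = 0.4091/(1+0.4091) ≈ 0.29.

P(S) = 0.29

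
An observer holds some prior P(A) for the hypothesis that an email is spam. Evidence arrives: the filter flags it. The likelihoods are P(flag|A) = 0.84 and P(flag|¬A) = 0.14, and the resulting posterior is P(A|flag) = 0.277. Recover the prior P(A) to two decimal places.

P(A) = 0.06

Bayes' rule in odds form gives O(A|E) = O(A)·[P(E|A)/P(E|¬A)], hence O(A) = O(A|E)/LR.
Posterior odds = 0.277/(1−0.277) = 0.3831. LR = 0.84/0.14 = 6.0000.
Prior odds = 0.3831/6.0000 = 0.0639, so P(A) = 0.0639/(1+0.0639) ≈ 0.06.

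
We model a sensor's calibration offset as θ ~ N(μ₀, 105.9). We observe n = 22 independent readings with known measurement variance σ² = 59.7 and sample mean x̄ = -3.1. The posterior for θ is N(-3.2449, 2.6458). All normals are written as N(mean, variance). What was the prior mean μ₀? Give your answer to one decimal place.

μ₀ = -8.9

The posterior mean is a precision-weighted average: μ_n = (τ₀μ₀ + τ_data·x̄)/(τ₀+τ_data), with τ₀=1/σ₀² and τ_data=n/σ².
Here τ₀ = 1/105.9 = 0.009443 and τ_data = 22/59.7 = 0.368509, so τ_n = 0.377952.
Rearranging for μ₀: μ₀ = (μ_n·τ_n − τ_data·x̄)/τ₀ = (-3.2449·0.377952 − 0.368509·-3.1) / 0.009443 = -0.084039/0.009443 ≈ -8.9.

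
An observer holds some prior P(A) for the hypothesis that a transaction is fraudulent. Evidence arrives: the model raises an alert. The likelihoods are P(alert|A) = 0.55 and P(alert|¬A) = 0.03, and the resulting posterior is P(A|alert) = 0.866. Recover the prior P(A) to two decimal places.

P(A) = 0.26

Bayes' rule in odds form gives O(A|E) = O(A)·[P(E|A)/P(E|¬A)], hence O(A) = O(A|E)/LR.
Posterior odds = 0.866/(1−0.866) = 6.4627. LR = 0.55/0.03 = 18.3333.
Prior odds = 6.4627/18.3333 = 0.3525, so P(A) = 0.3525/(1+0.3525) ≈ 0.26.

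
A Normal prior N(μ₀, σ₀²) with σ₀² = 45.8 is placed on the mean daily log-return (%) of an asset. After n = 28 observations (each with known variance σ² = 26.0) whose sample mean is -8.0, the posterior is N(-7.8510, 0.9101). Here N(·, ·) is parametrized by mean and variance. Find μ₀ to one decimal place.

μ₀ = -0.5

The posterior mean is a precision-weighted average: μ_n = (τ₀μ₀ + τ_data·x̄)/(τ₀+τ_data), with τ₀=1/σ₀² and τ_data=n/σ².
Here τ₀ = 1/45.8 = 0.021834 and τ_data = 28/26.0 = 1.076923, so τ_n = 1.098757.
Rearranging for μ₀: μ₀ = (μ_n·τ_n − τ_data·x̄)/τ₀ = (-7.8510·1.098757 − 1.076923·-8.0) / 0.021834 = -0.010957/0.021834 ≈ -0.5.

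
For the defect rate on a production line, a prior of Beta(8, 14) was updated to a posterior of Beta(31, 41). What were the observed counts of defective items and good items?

23 defective items and 27 good items

Beta is conjugate to the binomial likelihood: posterior = Beta(α+s, β+f).
So s = 31 − 8 = 23 and f = 41 − 14 = 27.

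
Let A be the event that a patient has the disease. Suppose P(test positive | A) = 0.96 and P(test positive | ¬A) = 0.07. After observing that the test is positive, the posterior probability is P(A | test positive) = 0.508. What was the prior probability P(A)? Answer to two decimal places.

Bayes' rule in odds form gives O(A|E) = O(A)·[P(E|A)/P(E|¬A)], hence O(A) = O(A|E)/LR.
Posterior odds = 0.508/(1−0.508) = 1.0325. LR = 0.96/0.07 = 13.7143.
Prior odds = 1.0325/13.7143 = 0.0753, so P(A) = 0.0753/(1+0.0753) ≈ 0.07.

P(A) = 0.07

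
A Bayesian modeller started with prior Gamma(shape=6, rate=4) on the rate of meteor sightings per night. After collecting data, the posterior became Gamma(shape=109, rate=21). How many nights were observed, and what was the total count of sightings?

A Gamma(α, β) prior (rate parametrization) on a Poisson rate with n observations summing to S gives posterior Gamma(α+S, β+n).
Matching: Σxᵢ = 109 − 6 = 103 and n = 21 − 4 = 17.

n = 17 nights with total 103 sightings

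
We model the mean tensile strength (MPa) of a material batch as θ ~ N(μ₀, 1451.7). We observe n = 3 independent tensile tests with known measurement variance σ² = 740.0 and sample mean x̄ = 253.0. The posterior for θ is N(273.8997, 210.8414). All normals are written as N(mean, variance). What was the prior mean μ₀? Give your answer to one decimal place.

The posterior mean is a precision-weighted average: μ_n = (τ₀μ₀ + τ_data·x̄)/(τ₀+τ_data), with τ₀=1/σ₀² and τ_data=n/σ².
Here τ₀ = 1/1451.7 = 0.000689 and τ_data = 3/740.0 = 0.004054, so τ_n = 0.004743.
Rearranging for μ₀: μ₀ = (μ_n·τ_n − τ_data·x̄)/τ₀ = (273.8997·0.004743 − 0.004054·253.0) / 0.000689 = 0.273444/0.000689 ≈ 396.9.

μ₀ = 396.9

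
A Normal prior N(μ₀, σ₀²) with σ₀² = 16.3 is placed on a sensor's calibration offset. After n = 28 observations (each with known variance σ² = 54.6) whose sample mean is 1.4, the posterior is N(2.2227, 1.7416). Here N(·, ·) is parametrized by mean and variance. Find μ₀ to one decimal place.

μ₀ = 9.1

The posterior mean is a precision-weighted average: μ_n = (τ₀μ₀ + τ_data·x̄)/(τ₀+τ_data), with τ₀=1/σ₀² and τ_data=n/σ².
Here τ₀ = 1/16.3 = 0.061350 and τ_data = 28/54.6 = 0.512821, so τ_n = 0.574171.
Rearranging for μ₀: μ₀ = (μ_n·τ_n − τ_data·x̄)/τ₀ = (2.2227·0.574171 − 0.512821·1.4) / 0.061350 = 0.558260/0.061350 ≈ 9.1.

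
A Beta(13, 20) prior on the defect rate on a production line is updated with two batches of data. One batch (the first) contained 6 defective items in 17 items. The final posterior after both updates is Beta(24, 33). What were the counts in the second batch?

5 defective items and 2 good items

Because Beta–binomial updating is additive in the counts, the combined data contributed (α_post−α_prior, β_post−β_prior) successes and failures.
Total across both batches: 24−13=11 defective items, 33−20=13 good items.
Subtract the first batch: 11−6=5 defective items and 13−11=2 good items.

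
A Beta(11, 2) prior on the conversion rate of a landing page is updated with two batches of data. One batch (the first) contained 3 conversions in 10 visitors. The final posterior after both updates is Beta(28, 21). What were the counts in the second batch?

14 conversions and 12 bounces

Sequential conjugate updates are equivalent to a single update on the pooled data, so total successes = posterior α − prior α and total failures = posterior β − prior β.
Total across both batches: 28−11=17 conversions, 21−2=19 bounces.
Subtract the first batch: 17−3=14 conversions and 19−7=12 bounces.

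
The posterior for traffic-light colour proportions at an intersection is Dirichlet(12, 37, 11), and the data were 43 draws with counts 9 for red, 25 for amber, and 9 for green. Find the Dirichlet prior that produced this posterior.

For a Dirichlet(α) prior with multinomial counts c, the posterior is Dirichlet(α + c) componentwise.
Subtract each count from the matching posterior parameter: 12−9=3, 37−25=12, 11−9=2.

Dirichlet(3, 12, 2)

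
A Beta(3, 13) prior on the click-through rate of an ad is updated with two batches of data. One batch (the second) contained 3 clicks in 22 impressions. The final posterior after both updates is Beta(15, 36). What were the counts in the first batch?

Sequential conjugate updates are equivalent to a single update on the pooled data, so total successes = posterior α − prior α and total failures = posterior β − prior β.
Total across both batches: 15−3=12 clicks, 36−13=23 non-clicks.
Subtract the second batch: 12−3=9 clicks and 23−19=4 non-clicks.

9 clicks and 4 non-clicks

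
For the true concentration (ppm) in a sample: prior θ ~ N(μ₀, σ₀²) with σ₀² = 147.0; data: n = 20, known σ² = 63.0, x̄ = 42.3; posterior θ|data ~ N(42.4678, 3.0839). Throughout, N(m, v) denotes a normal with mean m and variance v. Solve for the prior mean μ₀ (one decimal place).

The posterior mean is a precision-weighted average: μ_n = (τ₀μ₀ + τ_data·x̄)/(τ₀+τ_data), with τ₀=1/σ₀² and τ_data=n/σ².
Here τ₀ = 1/147.0 = 0.006803 and τ_data = 20/63.0 = 0.317460, so τ_n = 0.324263.
Rearranging for μ₀: μ₀ = (μ_n·τ_n − τ_data·x̄)/τ₀ = (42.4678·0.324263 − 0.317460·42.3) / 0.006803 = 0.342178/0.006803 ≈ 50.3.

μ₀ = 50.3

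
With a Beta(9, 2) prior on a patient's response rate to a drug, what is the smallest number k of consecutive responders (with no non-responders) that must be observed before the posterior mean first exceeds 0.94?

k = 23

After k responders and 0 non-responders the posterior is Beta(9+k, 2), with mean (9+k)/(9+2+k).
Set (9+k)/(11+k) > 0.94 and solve: k > (0.94·11 − 9)/(1 − 0.94) = 22.333.
The smallest integer exceeding 22.333 is 23.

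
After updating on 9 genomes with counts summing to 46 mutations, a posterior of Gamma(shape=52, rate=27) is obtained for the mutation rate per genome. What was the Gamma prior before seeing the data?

A Gamma(α, β) prior (rate parametrization) on a Poisson rate with n observations summing to S gives posterior Gamma(α+S, β+n).
So α = 52 − 46 = 6 and β = 27 − 9 = 18.

Gamma(shape=6, rate=18)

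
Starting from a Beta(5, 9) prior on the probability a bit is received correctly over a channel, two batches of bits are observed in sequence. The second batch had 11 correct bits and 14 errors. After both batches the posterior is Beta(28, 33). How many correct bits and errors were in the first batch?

12 correct bits and 10 errors

Sequential conjugate updates are equivalent to a single update on the pooled data, so total successes = posterior α − prior α and total failures = posterior β − prior β.
Total across both batches: 28−5=23 correct bits, 33−9=24 errors.
Subtract the second batch: 23−11=12 correct bits and 24−14=10 errors.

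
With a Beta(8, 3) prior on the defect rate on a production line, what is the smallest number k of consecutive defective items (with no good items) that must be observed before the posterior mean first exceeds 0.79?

After k defective items and 0 good items the posterior is Beta(8+k, 3), with mean (8+k)/(8+3+k).
Set (8+k)/(11+k) > 0.79 and solve: k > (0.79·11 − 8)/(1 − 0.79) = 3.286.
The smallest integer exceeding 3.286 is 4.

k = 4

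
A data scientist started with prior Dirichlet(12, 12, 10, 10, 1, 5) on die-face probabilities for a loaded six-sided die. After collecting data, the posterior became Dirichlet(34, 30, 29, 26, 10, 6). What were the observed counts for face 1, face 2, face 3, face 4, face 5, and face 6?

counts (22, 18, 19, 16, 9, 1)

For a Dirichlet(α) prior with multinomial counts c, the posterior is Dirichlet(α + c) componentwise.
Counts are posterior − prior componentwise: 34−12=22, 30−12=18, 29−10=19, 26−10=16, 10−1=9, 6−5=1.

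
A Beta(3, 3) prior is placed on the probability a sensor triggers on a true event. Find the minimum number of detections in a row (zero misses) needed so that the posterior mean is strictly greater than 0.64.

k = 3

After k detections and 0 misses the posterior is Beta(3+k, 3), with mean (3+k)/(3+3+k).
Set (3+k)/(6+k) > 0.64 and solve: k > (0.64·6 − 3)/(1 − 0.64) = 2.333.
The smallest integer exceeding 2.333 is 3.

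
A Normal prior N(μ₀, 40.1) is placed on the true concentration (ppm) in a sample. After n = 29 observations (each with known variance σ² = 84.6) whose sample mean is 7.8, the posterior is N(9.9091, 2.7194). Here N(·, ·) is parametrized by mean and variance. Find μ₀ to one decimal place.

With known observation variance, the Normal–Normal posterior has precision τ_n = τ₀ + n/σ² and mean μ_n = (τ₀μ₀ + (n/σ²)x̄)/τ_n.
Here τ₀ = 1/40.1 = 0.024938 and τ_data = 29/84.6 = 0.342790, so τ_n = 0.367728.
Rearranging for μ₀: μ₀ = (μ_n·τ_n − τ_data·x̄)/τ₀ = (9.9091·0.367728 − 0.342790·7.8) / 0.024938 = 0.970092/0.024938 ≈ 38.9.

μ₀ = 38.9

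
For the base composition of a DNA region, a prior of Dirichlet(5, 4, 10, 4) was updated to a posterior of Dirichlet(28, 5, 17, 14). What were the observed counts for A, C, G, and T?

counts (23, 1, 7, 10)

For a Dirichlet(α) prior with multinomial counts c, the posterior is Dirichlet(α + c) componentwise.
Counts are posterior − prior componentwise: 28−5=23, 5−4=1, 17−10=7, 14−4=10.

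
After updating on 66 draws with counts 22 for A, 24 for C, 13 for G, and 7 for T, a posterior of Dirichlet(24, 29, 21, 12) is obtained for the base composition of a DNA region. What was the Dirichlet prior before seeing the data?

Dirichlet(2, 5, 8, 5)

For a Dirichlet(α) prior with multinomial counts c, the posterior is Dirichlet(α + c) componentwise.
Subtract each count from the matching posterior parameter: 24−22=2, 29−24=5, 21−13=8, 12−7=5.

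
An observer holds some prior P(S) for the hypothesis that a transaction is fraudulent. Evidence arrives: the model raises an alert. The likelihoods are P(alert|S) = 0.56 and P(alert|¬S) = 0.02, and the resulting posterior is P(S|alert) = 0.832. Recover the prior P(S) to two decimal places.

P(S) = 0.15

In odds form, posterior odds = prior odds × likelihood ratio, so prior odds = posterior odds ÷ LR.
Posterior odds = 0.832/(1−0.832) = 4.9524. LR = 0.56/0.02 = 28.0000.
Prior odds = 4.9524/28.0000 = 0.1769, so P(S) = 0.1769/(1+0.1769) ≈ 0.15.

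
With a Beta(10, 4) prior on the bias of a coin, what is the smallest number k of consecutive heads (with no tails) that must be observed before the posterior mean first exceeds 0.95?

After k heads and 0 tails the posterior is Beta(10+k, 4), with mean (10+k)/(10+4+k).
Set (10+k)/(14+k) > 0.95 and solve: k > (0.95·14 − 10)/(1 − 0.95) = 66.000.
The smallest integer exceeding 66.000 is 67, and checking k=67: (77)/(81) = 0.9506 > 0.95.

k = 67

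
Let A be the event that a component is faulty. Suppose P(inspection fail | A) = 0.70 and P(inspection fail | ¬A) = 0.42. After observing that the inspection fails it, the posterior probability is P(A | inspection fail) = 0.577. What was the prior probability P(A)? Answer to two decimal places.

P(A) = 0.45

In odds form, posterior odds = prior odds × likelihood ratio, so prior odds = posterior odds ÷ LR.
Posterior odds = 0.577/(1−0.577) = 1.3641. LR = 0.70/0.42 = 1.6667.
Prior odds = 1.3641/1.6667 = 0.8184, so P(A) = 0.8184/(1+0.8184) ≈ 0.45.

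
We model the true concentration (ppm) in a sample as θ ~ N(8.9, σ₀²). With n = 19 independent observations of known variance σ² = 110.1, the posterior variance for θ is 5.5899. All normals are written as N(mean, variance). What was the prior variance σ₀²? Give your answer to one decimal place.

σ₀² = 158.1

Posterior precision equals prior precision plus data precision: 1/σ_n² = 1/σ₀² + n/σ².
So 1/σ₀² = 1/5.5899 − 19/110.1 = 0.178894 − 0.172570 = 0.006324.
Hence σ₀² = 1/0.006324 ≈ 158.1.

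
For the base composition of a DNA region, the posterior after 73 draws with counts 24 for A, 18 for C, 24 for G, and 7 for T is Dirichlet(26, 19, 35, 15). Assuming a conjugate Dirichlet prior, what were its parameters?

For a Dirichlet(α) prior with multinomial counts c, the posterior is Dirichlet(α + c) componentwise.
Subtract each count from the matching posterior parameter: 26−24=2, 19−18=1, 35−24=11, 15−7=8.

Dirichlet(2, 1, 11, 8)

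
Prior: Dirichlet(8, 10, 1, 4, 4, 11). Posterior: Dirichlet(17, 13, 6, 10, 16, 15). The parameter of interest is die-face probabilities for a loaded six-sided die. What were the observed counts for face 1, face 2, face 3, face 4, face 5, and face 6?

For a Dirichlet(α) prior with multinomial counts c, the posterior is Dirichlet(α + c) componentwise.
Counts are posterior − prior componentwise: 17−8=9, 13−10=3, 6−1=5, 10−4=6, 16−4=12, 15−11=4.

counts (9, 3, 5, 6, 12, 4)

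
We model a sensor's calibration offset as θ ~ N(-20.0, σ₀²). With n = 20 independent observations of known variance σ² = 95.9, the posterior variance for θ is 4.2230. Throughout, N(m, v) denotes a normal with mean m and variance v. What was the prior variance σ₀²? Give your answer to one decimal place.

σ₀² = 35.4

For the Normal–Normal model with known σ², precisions add: τ_n = τ₀ + n/σ².
So 1/σ₀² = 1/4.2230 − 20/95.9 = 0.236798 − 0.208551 = 0.028247.
Hence σ₀² = 1/0.028247 ≈ 35.4.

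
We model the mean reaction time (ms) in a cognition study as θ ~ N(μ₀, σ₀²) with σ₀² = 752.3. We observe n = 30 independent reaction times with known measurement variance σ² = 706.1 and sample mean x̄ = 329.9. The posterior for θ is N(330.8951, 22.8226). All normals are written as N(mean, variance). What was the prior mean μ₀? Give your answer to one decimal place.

With known observation variance, the Normal–Normal posterior has precision τ_n = τ₀ + n/σ² and mean μ_n = (τ₀μ₀ + (n/σ²)x̄)/τ_n.
Here τ₀ = 1/752.3 = 0.001329 and τ_data = 30/706.1 = 0.042487, so τ_n = 0.043816.
Rearranging for μ₀: μ₀ = (μ_n·τ_n − τ_data·x̄)/τ₀ = (330.8951·0.043816 − 0.042487·329.9) / 0.001329 = 0.482038/0.001329 ≈ 362.7.

μ₀ = 362.7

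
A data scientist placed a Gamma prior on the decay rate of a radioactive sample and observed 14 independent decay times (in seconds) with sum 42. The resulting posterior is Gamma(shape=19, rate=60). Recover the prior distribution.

Gamma(shape=5, rate=18)

Gamma–exponential conjugacy: posterior shape = α + n, posterior rate = β + Σtᵢ.
So α = 19 − 14 = 5 and β = 60 − 42 = 18.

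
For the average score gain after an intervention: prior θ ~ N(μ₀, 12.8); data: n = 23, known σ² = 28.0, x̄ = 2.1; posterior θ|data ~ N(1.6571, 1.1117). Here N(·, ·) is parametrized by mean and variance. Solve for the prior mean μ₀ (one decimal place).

μ₀ = -3.0

With known observation variance, the Normal–Normal posterior has precision τ_n = τ₀ + n/σ² and mean μ_n = (τ₀μ₀ + (n/σ²)x̄)/τ_n.
Here τ₀ = 1/12.8 = 0.078125 and τ_data = 23/28.0 = 0.821429, so τ_n = 0.899554.
Rearranging for μ₀: μ₀ = (μ_n·τ_n − τ_data·x̄)/τ₀ = (1.6571·0.899554 − 0.821429·2.1) / 0.078125 = -0.234350/0.078125 ≈ -3.0.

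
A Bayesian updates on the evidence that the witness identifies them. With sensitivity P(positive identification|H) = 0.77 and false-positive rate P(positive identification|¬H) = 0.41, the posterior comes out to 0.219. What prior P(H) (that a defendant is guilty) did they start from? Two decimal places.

P(H) = 0.13

Bayes' rule in odds form gives O(H|E) = O(H)·[P(E|H)/P(E|¬H)], hence O(H) = O(H|E)/LR.
Posterior odds = 0.219/(1−0.219) = 0.2804. LR = 0.77/0.41 = 1.8780.
Prior odds = 0.2804/1.8780 = 0.1493, so P(H) = 0.1493/(1+0.1493) ≈ 0.13.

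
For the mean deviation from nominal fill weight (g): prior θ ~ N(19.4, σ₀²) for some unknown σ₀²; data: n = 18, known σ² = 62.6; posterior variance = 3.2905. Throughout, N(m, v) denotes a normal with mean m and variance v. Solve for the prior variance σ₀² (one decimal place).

σ₀² = 61.1

Posterior precision equals prior precision plus data precision: 1/σ_n² = 1/σ₀² + n/σ².
So 1/σ₀² = 1/3.2905 − 18/62.6 = 0.303905 − 0.287540 = 0.016365.
Hence σ₀² = 1/0.016365 ≈ 61.1.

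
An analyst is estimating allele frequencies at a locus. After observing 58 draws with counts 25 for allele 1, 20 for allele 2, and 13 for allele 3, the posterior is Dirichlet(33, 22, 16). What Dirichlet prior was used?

Dirichlet(8, 2, 3)

For a Dirichlet(α) prior with multinomial counts c, the posterior is Dirichlet(α + c) componentwise.
Subtract each count from the matching posterior parameter: 33−25=8, 22−20=2, 16−13=3.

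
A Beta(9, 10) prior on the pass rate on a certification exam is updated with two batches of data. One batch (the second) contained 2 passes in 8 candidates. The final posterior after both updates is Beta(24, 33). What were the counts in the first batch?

Because Beta–binomial updating is additive in the counts, the combined data contributed (α_post−α_prior, β_post−β_prior) successes and failures.
Total across both batches: 24−9=15 passes, 33−10=23 failures.
Subtract the second batch: 15−2=13 passes and 23−6=17 failures.

13 passes and 17 failures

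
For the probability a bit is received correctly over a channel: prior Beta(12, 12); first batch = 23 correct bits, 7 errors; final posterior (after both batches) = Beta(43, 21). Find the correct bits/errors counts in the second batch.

8 correct bits and 2 errors

Sequential conjugate updates are equivalent to a single update on the pooled data, so total successes = posterior α − prior α and total failures = posterior β − prior β.
Total across both batches: 43−12=31 correct bits, 21−12=9 errors.
Subtract the first batch: 31−23=8 correct bits and 9−7=2 errors.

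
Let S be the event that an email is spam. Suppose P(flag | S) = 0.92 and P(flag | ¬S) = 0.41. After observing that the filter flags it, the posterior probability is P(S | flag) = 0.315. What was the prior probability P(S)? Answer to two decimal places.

In odds form, posterior odds = prior odds × likelihood ratio, so prior odds = posterior odds ÷ LR.
Posterior odds = 0.315/(1−0.315) = 0.4599. LR = 0.92/0.41 = 2.2439.
Prior odds = 0.4599/2.2439 = 0.2050, so P(S) = 0.2050/(1+0.2050) ≈ 0.17.

P(S) = 0.17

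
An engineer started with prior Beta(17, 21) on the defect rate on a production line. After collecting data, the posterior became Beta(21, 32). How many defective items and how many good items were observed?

Under Beta–binomial conjugacy the posterior parameters are (α+s, β+f).
So s = 21 − 17 = 4 and f = 32 − 21 = 11.

4 defective items and 11 good items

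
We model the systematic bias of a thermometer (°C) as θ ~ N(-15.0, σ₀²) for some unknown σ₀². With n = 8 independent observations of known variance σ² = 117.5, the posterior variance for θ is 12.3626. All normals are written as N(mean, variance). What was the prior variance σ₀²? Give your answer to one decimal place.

σ₀² = 78.1

Posterior precision equals prior precision plus data precision: 1/σ_n² = 1/σ₀² + n/σ².
So 1/σ₀² = 1/12.3626 − 8/117.5 = 0.080889 − 0.068085 = 0.012804.
Hence σ₀² = 1/0.012804 ≈ 78.1.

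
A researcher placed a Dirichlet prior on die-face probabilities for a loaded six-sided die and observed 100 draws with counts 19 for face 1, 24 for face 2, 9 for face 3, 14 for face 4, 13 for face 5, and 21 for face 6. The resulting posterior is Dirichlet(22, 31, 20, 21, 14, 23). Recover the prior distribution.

For a Dirichlet(α) prior with multinomial counts c, the posterior is Dirichlet(α + c) componentwise.
Subtract each count from the matching posterior parameter: 22−19=3, 31−24=7, 20−9=11, 21−14=7, 14−13=1, 23−21=2.

Dirichlet(3, 7, 11, 7, 1, 2)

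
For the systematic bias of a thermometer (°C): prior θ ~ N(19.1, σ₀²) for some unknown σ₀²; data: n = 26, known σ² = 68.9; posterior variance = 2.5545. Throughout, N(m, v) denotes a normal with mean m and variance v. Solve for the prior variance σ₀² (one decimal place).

For the Normal–Normal model with known σ², precisions add: τ_n = τ₀ + n/σ².
So 1/σ₀² = 1/2.5545 − 26/68.9 = 0.391466 − 0.377358 = 0.014108.
Hence σ₀² = 1/0.014108 ≈ 70.9.

σ₀² = 70.9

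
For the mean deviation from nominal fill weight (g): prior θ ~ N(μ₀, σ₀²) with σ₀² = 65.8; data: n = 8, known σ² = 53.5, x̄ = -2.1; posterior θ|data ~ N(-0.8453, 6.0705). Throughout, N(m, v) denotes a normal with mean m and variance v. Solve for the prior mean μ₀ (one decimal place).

μ₀ = 11.5

The posterior mean is a precision-weighted average: μ_n = (τ₀μ₀ + τ_data·x̄)/(τ₀+τ_data), with τ₀=1/σ₀² and τ_data=n/σ².
Here τ₀ = 1/65.8 = 0.015198 and τ_data = 8/53.5 = 0.149533, so τ_n = 0.164731.
Rearranging for μ₀: μ₀ = (μ_n·τ_n − τ_data·x̄)/τ₀ = (-0.8453·0.164731 − 0.149533·-2.1) / 0.015198 = 0.174772/0.015198 ≈ 11.5.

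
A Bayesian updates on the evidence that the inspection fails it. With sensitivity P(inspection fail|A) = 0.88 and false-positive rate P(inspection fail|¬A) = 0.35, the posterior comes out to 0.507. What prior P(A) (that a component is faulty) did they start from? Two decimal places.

In odds form, posterior odds = prior odds × likelihood ratio, so prior odds = posterior odds ÷ LR.
Posterior odds = 0.507/(1−0.507) = 1.0284. LR = 0.88/0.35 = 2.5143.
Prior odds = 1.0284/2.5143 = 0.4090, so P(A) = 0.4090/(1+0.4090) ≈ 0.29.

P(A) = 0.29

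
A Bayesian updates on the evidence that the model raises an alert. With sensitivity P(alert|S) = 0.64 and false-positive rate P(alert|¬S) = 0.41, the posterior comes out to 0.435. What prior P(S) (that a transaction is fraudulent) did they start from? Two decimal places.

P(S) = 0.33

In odds form, posterior odds = prior odds × likelihood ratio, so prior odds = posterior odds ÷ LR.
Posterior odds = 0.435/(1−0.435) = 0.7699. LR = 0.64/0.41 = 1.5610.
Prior odds = 0.7699/1.5610 = 0.4932, so P(S) = 0.4932/(1+0.4932) ≈ 0.33.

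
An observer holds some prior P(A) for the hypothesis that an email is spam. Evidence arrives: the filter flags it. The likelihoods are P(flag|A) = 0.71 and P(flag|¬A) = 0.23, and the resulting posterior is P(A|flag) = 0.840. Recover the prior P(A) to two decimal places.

In odds form, posterior odds = prior odds × likelihood ratio, so prior odds = posterior odds ÷ LR.
Posterior odds = 0.840/(1−0.840) = 5.2500. LR = 0.71/0.23 = 3.0870.
Prior odds = 5.2500/3.0870 = 1.7007, so P(A) = 1.7007/(1+1.7007) ≈ 0.63.

P(A) = 0.63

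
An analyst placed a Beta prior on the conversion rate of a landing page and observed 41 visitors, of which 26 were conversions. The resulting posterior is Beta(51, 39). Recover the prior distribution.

Beta is conjugate to the binomial likelihood: posterior = Beta(α+s, β+f).
Subtract the data counts: 51−26=25, 39−15=24.

Beta(25, 24)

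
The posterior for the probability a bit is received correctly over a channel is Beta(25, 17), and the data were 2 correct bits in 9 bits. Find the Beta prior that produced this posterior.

Beta(23, 10)

Under Beta–binomial conjugacy the posterior parameters are (α+s, β+f).
So α = 25 − 2 = 23 and β = 17 − 7 = 10.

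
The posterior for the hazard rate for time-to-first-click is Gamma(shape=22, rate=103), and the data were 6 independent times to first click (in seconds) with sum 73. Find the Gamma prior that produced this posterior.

For an exponential likelihood with a Gamma(α, β) prior on the rate, n observations with total T give posterior Gamma(α+n, β+T).
So α = 22 − 6 = 16 and β = 103 − 73 = 30.

Gamma(shape=16, rate=30)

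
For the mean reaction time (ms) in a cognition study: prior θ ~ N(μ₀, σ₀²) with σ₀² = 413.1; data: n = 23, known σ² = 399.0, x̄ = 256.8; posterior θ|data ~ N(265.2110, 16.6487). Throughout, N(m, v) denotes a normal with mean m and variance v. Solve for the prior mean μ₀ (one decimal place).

μ₀ = 465.5

With known observation variance, the Normal–Normal posterior has precision τ_n = τ₀ + n/σ² and mean μ_n = (τ₀μ₀ + (n/σ²)x̄)/τ_n.
Here τ₀ = 1/413.1 = 0.002421 and τ_data = 23/399.0 = 0.057644, so τ_n = 0.060065.
Rearranging for μ₀: μ₀ = (μ_n·τ_n − τ_data·x̄)/τ₀ = (265.2110·0.060065 − 0.057644·256.8) / 0.002421 = 1.126920/0.002421 ≈ 465.5.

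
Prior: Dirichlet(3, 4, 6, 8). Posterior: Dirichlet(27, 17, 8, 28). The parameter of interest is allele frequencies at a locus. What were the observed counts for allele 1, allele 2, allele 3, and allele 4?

For a Dirichlet(α) prior with multinomial counts c, the posterior is Dirichlet(α + c) componentwise.
Counts are posterior − prior componentwise: 27−3=24, 17−4=13, 8−6=2, 28−8=20.

counts (24, 13, 2, 20)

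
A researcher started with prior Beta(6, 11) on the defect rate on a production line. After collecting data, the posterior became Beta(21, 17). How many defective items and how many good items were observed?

Beta is conjugate to the binomial likelihood: posterior = Beta(α+s, β+f).
So s = 21 − 6 = 15 and f = 17 − 11 = 6.

15 defective items and 6 good items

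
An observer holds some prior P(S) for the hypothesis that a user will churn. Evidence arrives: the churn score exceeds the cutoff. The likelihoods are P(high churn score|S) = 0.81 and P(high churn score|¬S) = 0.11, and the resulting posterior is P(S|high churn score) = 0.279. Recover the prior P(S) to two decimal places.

P(S) = 0.05

Bayes' rule in odds form gives O(S|E) = O(S)·[P(E|S)/P(E|¬S)], hence O(S) = O(S|E)/LR.
Posterior odds = 0.279/(1−0.279) = 0.3870. LR = 0.81/0.11 = 7.3636.
Prior odds = 0.3870/7.3636 = 0.0526, so P(S) = 0.0526/(1+0.0526) ≈ 0.05.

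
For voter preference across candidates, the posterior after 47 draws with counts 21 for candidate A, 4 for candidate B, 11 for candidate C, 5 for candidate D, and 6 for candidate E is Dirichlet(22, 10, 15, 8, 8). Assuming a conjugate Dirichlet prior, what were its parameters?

For a Dirichlet(α) prior with multinomial counts c, the posterior is Dirichlet(α + c) componentwise.
Subtract each count from the matching posterior parameter: 22−21=1, 10−4=6, 15−11=4, 8−5=3, 8−6=2.

Dirichlet(1, 6, 4, 3, 2)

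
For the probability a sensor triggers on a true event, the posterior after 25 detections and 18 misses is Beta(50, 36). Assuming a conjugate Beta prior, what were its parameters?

Beta(25, 18)

A Beta(α, β) prior with s successes and f failures in binomial data gives a Beta(α+s, β+f) posterior.
So α = 50 − 25 = 25 and β = 36 − 18 = 18.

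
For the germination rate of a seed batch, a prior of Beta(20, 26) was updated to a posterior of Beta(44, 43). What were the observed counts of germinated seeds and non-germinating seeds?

Beta is conjugate to the binomial likelihood: posterior = Beta(a+s, b+f).
Match parameters: s=44−20=24, f=43−26=17.

24 germinated seeds and 17 non-germinating seeds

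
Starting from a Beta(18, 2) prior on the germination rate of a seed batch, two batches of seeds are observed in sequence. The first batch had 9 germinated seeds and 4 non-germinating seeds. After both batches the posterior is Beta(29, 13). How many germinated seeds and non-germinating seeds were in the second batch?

Sequential conjugate updates are equivalent to a single update on the pooled data, so total successes = posterior α − prior α and total failures = posterior β − prior β.
Total across both batches: 29−18=11 germinated seeds, 13−2=11 non-germinating seeds.
Subtract the first batch: 11−9=2 germinated seeds and 11−4=7 non-germinating seeds.

2 germinated seeds and 7 non-germinating seeds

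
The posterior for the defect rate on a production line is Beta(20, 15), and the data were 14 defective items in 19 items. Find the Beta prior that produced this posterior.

Under Beta–binomial conjugacy the posterior parameters are (α+s, β+f).
So α = 20 − 14 = 6 and β = 15 − 5 = 10.

Beta(6, 10)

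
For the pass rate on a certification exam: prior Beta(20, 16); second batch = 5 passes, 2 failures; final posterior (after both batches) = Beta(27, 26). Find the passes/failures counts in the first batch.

2 passes and 8 failures

Because Beta–binomial updating is additive in the counts, the combined data contributed (α_post−α_prior, β_post−β_prior) successes and failures.
Total across both batches: 27−20=7 passes, 26−16=10 failures.
Subtract the second batch: 7−5=2 passes and 10−2=8 failures.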